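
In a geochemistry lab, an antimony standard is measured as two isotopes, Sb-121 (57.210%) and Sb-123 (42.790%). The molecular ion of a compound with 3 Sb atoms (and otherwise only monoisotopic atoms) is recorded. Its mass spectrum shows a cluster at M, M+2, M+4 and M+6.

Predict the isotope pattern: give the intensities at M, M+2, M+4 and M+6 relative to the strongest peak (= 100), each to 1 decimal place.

44.6 : 100.0 : 74.8 : 18.6

Each Sb atom is independently Sb-121 (p = 0.57210) or Sb-123 (q = 0.42790); the cluster is the binomial expansion (p + q)^3.
P(M) = 0.57210^3 = 0.187247
P(M+2) = 3 × 0.57210^2 × 0.42790^1 = 0.420153
P(M+4) = 3 × 0.57210^1 × 0.42790^2 = 0.314252
P(M+6) = 0.42790^3 = 0.078348
The M+2 peak is largest (0.420153); scaling to 100 gives 44.6 : 100.0 : 74.8 : 18.6.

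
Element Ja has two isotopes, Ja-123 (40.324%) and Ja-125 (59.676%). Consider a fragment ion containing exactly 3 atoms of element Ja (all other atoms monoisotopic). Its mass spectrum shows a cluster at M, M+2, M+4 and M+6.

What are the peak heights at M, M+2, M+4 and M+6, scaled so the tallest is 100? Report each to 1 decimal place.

Expanding (0.40324 + 0.59676)^3:
P(M) = 0.40324^3 = 0.065568
P(M+2) = 3 × 0.40324^2 × 0.59676^1 = 0.291104
P(M+4) = 3 × 0.40324^1 × 0.59676^2 = 0.430809
P(M+6) = 0.59676^3 = 0.212520
The M+4 peak is largest (0.430809); scaling to 100 gives 15.2 : 67.6 : 100.0 : 49.3.

15.2 : 67.6 : 100.0 : 49.3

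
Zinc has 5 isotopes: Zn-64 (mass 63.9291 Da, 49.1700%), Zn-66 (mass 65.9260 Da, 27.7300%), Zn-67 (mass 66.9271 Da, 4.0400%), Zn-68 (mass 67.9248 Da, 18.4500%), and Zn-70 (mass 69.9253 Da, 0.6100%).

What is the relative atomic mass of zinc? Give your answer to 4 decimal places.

65.3777 Da

Ar = Σ fᵢ·mᵢ = 0.491700 × 63.9291 + 0.277300 × 65.9260 + 0.040400 × 66.9271 + 0.184500 × 67.9248 + 0.006100 × 69.9253
= 31.43394 + 18.28128 + 2.70385 + 12.53213 + 0.42654 = 65.37774 Da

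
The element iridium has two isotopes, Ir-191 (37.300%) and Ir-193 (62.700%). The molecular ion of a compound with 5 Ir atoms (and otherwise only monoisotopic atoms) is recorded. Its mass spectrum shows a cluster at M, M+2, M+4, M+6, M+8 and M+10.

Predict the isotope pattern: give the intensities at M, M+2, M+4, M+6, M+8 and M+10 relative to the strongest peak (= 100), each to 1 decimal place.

2.1 : 17.7 : 59.5 : 100.0 : 84.0 : 28.3

The 5 Ir atoms are independent, so intensities follow the terms of (0.37300 + 0.62700)^5.
P(M) = 0.37300^5 = 0.007220
P(M+2) = 5 × 0.37300^4 × 0.62700^1 = 0.060684
P(M+4) = 10 × 0.37300^3 × 0.62700^2 = 0.204015
P(M+6) = 10 × 0.37300^2 × 0.62700^3 = 0.342942
P(M+8) = 5 × 0.37300^1 × 0.62700^4 = 0.288237
P(M+10) = 0.62700^5 = 0.096903
The M+6 peak is largest (0.342942); scaling to 100 gives 2.1 : 17.7 : 59.5 : 100.0 : 84.0 : 28.3.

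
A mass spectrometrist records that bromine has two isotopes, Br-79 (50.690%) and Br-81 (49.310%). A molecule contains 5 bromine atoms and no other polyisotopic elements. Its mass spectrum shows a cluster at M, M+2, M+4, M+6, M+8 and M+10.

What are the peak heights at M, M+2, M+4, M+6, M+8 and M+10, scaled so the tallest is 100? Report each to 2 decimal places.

10.57 : 51.40 : 100.00 : 97.28 : 47.31 : 9.21

Each Br atom is independently Br-79 (p = 0.50690) or Br-81 (q = 0.49310); the cluster is the binomial expansion (p + q)^5.
P(M) = 0.50690^5 = 0.033467
P(M+2) = 5 × 0.50690^4 × 0.49310^1 = 0.162777
P(M+4) = 10 × 0.50690^3 × 0.49310^2 = 0.316692
P(M+6) = 10 × 0.50690^2 × 0.49310^3 = 0.308070
P(M+8) = 5 × 0.50690^1 × 0.49310^4 = 0.149842
P(M+10) = 0.49310^5 = 0.029152
The M+4 peak is largest (0.316692); scaling to 100 gives 10.57 : 51.40 : 100.00 : 97.28 : 47.31 : 9.21.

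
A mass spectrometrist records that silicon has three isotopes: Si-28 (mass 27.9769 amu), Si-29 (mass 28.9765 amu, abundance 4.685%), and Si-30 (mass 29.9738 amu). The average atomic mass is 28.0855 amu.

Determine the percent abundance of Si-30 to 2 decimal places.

3.09%

Let x and y be the fractions of Si-28 and Si-30. Then x + y = 1 − 0.04685 = 0.95315 and 27.9769x + 29.9738y = 28.0855 − 0.04685×28.9765 = 26.727950975.
Substituting: 27.9769x + 29.9738(0.95315 − x) = 26.727950975
(27.9769 − 29.9738)x = -1.841576495  ⇒  x = 0.92222, y = 0.03093
Si-28: 92.22%, Si-30: 3.09%.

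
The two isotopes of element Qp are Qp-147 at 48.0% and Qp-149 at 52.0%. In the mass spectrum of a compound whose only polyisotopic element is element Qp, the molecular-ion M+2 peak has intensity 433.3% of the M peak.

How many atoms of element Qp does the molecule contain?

For n independent Qp atoms, I(M+2)/I(M) = n · (abundance Qp-149) / (abundance Qp-147) = n · 0.520/0.480.
n = 4.333 × 0.480/0.520 = 4.00 ≈ 4

4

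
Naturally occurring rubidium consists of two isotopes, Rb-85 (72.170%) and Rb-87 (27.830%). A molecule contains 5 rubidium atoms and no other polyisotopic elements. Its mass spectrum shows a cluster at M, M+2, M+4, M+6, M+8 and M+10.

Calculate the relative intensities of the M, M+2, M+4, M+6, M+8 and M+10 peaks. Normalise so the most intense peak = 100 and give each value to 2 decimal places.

The 5 Rb atoms are independent, so intensities follow the terms of (0.72170 + 0.27830)^5.
P(M) = 0.72170^5 = 0.195787
P(M+2) = 5 × 0.72170^4 × 0.27830^1 = 0.377494
P(M+4) = 10 × 0.72170^3 × 0.27830^2 = 0.291136
P(M+6) = 10 × 0.72170^2 × 0.27830^3 = 0.112267
P(M+8) = 5 × 0.72170^1 × 0.27830^4 = 0.021646
P(M+10) = 0.27830^5 = 0.001669
The M+2 peak is largest (0.377494); scaling to 100 gives 51.86 : 100.00 : 77.12 : 29.74 : 5.73 : 0.44.

51.86 : 100.00 : 77.12 : 29.74 : 5.73 : 0.44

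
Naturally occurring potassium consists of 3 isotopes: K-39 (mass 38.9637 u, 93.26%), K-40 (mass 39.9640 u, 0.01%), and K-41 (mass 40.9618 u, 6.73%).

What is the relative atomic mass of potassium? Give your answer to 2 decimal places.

Weight each isotope mass by its fractional abundance: 0.9326 × 38.9637 + 0.0001 × 39.9640 + 0.0673 × 40.9618
= 36.33755 + 0.00400 + 2.75673 = 39.09828 u

39.10 u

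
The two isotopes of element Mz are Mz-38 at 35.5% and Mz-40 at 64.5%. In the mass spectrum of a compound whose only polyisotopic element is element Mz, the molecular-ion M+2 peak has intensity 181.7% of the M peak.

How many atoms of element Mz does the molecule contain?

1

For n independent Mz atoms, I(M+2)/I(M) = n · (abundance Mz-40) / (abundance Mz-38) = n · 0.645/0.355.
n = 1.817 × 0.355/0.645 = 1.00 ≈ 1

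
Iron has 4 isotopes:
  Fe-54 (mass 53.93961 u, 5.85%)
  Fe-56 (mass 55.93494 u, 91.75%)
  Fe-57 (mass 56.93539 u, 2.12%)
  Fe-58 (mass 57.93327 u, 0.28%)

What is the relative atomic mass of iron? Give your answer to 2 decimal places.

55.85 u

Average mass = Σ (abundance × isotope mass) = 0.0585 × 53.93961 + 0.9175 × 55.93494 + 0.0212 × 56.93539 + 0.0028 × 57.93327
= 3.155467 + 51.320307 + 1.207030 + 0.162213 = 55.845017 u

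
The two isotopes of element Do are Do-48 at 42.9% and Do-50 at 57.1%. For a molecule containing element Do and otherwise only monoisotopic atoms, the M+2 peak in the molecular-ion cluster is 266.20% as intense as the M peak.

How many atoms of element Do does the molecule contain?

2

With n Do atoms, P(M+2)/P(M) = C(n,1)·p^(n−1)q / p^n = n·q/p = n · 0.571/0.429.
n = 2.6620 × 0.429/0.571 = 2.00 ≈ 2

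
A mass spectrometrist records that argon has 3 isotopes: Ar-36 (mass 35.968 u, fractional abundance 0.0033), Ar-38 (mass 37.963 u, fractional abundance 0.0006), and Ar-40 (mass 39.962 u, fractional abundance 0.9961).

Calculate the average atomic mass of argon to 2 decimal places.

The abundance-weighted mean is 0.0033 × 35.968 + 0.0006 × 37.963 + 0.9961 × 39.962
= 0.1187 + 0.0228 + 39.8061 = 39.9476 u

39.95 u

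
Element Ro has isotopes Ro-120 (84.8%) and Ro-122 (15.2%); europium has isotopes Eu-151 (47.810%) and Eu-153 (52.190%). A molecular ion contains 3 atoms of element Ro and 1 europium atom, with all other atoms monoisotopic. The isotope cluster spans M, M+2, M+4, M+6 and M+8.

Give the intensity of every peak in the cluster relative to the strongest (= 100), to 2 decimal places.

61.37 : 100.00 : 41.94 : 6.81 : 0.39

Element Ro pattern (n=3): 0.60980019 : 0.32791142 : 0.05877658 : 0.00351181
Europium pattern (n=1): 0.4781 : 0.5219
Convolve the two distributions (both contribute in 2-u steps):
  M: 0.60980019×0.4781 = 0.291545
  M+2: 0.60980019×0.5219 + 0.32791142×0.4781 = 0.475029
  M+4: 0.32791142×0.5219 + 0.05877658×0.4781 = 0.199238
  M+6: 0.05877658×0.5219 + 0.00351181×0.4781 = 0.032354
  M+8: 0.00351181×0.5219 = 0.001833
Scale to base peak (0.475029) = 100: 61.37 : 100.00 : 41.94 : 6.81 : 0.39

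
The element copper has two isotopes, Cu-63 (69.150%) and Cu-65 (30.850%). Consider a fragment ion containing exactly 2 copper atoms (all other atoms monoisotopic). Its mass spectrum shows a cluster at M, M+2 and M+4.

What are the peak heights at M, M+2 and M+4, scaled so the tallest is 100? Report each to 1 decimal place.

The 2 Cu atoms are independent, so intensities follow the terms of (0.69150 + 0.30850)^2.
P(M) = 0.69150^2 = 0.478172
P(M+2) = 2 × 0.69150^1 × 0.30850^1 = 0.426656
P(M+4) = 0.30850^2 = 0.095172
The M peak is largest (0.478172); scaling to 100 gives 100.0 : 89.2 : 19.9.

100.0 : 89.2 : 19.9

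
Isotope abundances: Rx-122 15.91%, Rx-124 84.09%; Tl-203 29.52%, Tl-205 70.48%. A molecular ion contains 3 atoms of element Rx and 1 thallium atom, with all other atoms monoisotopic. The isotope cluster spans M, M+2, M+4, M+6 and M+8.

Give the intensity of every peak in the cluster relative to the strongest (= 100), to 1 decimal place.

0.3 : 5.2 : 34.5 : 98.6 : 100.0

Element Rx pattern (n=3): 0.00402727 : 0.06385663 : 0.33750494 : 0.59461116
Thallium pattern (n=1): 0.2952 : 0.7048
Convolve the two distributions (both contribute in 2-u steps):
  M: 0.00402727×0.2952 = 0.001189
  M+2: 0.00402727×0.7048 + 0.06385663×0.2952 = 0.021689
  M+4: 0.06385663×0.7048 + 0.33750494×0.2952 = 0.144638
  M+6: 0.33750494×0.7048 + 0.59461116×0.2952 = 0.413403
  M+8: 0.59461116×0.7048 = 0.419082
Scale to base peak (0.419082) = 100: 0.3 : 5.2 : 34.5 : 98.6 : 100.0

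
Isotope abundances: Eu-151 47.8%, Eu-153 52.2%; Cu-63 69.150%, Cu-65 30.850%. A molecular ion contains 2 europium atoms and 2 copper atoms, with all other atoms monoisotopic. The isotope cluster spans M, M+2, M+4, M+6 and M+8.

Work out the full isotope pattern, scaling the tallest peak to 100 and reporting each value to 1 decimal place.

29.9 : 92.1 : 100.0 : 44.9 : 7.1

Europium pattern (n=2): 0.228484 : 0.499032 : 0.272484
Copper pattern (n=2): 0.47817225 : 0.4266555 : 0.09517225
Convolve the two distributions (both contribute in 2-u steps):
  M: 0.228484×0.47817225 = 0.109255
  M+2: 0.228484×0.4266555 + 0.499032×0.47817225 = 0.336107
  M+4: 0.228484×0.09517225 + 0.499032×0.4266555 + 0.272484×0.47817225 = 0.364954
  M+6: 0.499032×0.09517225 + 0.272484×0.4266555 = 0.163751
  M+8: 0.272484×0.09517225 = 0.025933
Scale to base peak (0.364954) = 100: 29.9 : 92.1 : 100.0 : 44.9 : 7.1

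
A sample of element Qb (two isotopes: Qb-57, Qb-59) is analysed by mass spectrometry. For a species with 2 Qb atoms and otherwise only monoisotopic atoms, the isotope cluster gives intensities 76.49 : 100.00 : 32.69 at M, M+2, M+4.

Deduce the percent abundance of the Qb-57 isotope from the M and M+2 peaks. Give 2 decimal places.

60.47%

If p is the fraction of Qb that is Qb-57, then I(M+2)/I(M) = [C(2,1)·p^1·(1−p)] / p^2 = 2·(1−p)/p = 100.00/76.49 = 1.3074
(1−p)/p = 1.3074/2 = 0.6537  ⇒  p = 1/(1 + 0.6537) = 0.6047
Qb-57: 60.47%, Qb-59: 39.53%.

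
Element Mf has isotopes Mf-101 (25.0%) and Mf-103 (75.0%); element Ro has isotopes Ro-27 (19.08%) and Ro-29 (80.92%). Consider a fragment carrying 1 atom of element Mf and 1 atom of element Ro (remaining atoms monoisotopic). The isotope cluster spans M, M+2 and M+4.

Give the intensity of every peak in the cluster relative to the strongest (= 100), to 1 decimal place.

7.9 : 56.9 : 100.0

Element Mf pattern (n=1): 0.2500 : 0.7500
Element Ro pattern (n=1): 0.1908 : 0.8092
Convolve the two distributions (both contribute in 2-u steps):
  M: 0.2500×0.1908 = 0.047700
  M+2: 0.2500×0.8092 + 0.7500×0.1908 = 0.345400
  M+4: 0.7500×0.8092 = 0.606900
Scale to base peak (0.606900) = 100: 7.9 : 56.9 : 100.0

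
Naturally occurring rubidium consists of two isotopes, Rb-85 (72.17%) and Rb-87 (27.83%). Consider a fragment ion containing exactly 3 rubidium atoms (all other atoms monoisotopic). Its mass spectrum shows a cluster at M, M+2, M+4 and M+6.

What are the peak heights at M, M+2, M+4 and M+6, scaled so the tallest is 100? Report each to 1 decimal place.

86.4 : 100.0 : 38.6 : 5.0

Expanding (0.7217 + 0.2783)^3:
P(M) = 0.7217^3 = 0.375898
P(M+2) = 3 × 0.7217^2 × 0.2783^1 = 0.434858
P(M+4) = 3 × 0.7217^1 × 0.2783^2 = 0.167689
P(M+6) = 0.2783^3 = 0.021555
The M+2 peak is largest (0.434858); scaling to 100 gives 86.4 : 100.0 : 38.6 : 5.0.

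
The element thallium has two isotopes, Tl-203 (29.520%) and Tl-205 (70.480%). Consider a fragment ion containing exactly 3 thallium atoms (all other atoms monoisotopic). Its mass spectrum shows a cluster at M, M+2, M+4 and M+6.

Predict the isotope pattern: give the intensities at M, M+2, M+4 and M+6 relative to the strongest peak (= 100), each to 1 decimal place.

The 3 Tl atoms are independent, so intensities follow the terms of (0.29520 + 0.70480)^3.
P(M) = 0.29520^3 = 0.025725
P(M+2) = 3 × 0.29520^2 × 0.70480^1 = 0.184255
P(M+4) = 3 × 0.29520^1 × 0.70480^2 = 0.439916
P(M+6) = 0.70480^3 = 0.350104
The M+4 peak is largest (0.439916); scaling to 100 gives 5.8 : 41.9 : 100.0 : 79.6.

5.8 : 41.9 : 100.0 : 79.6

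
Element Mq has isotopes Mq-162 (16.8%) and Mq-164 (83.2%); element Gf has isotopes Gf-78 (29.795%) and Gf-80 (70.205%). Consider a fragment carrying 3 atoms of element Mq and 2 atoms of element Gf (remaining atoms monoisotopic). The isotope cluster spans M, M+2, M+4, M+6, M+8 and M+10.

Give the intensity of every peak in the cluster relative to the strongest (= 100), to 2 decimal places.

0.10 : 2.00 : 15.20 : 56.14 : 100.00 : 68.75

Element Mq pattern (n=3): 0.00474163 : 0.0704471 : 0.3488809 : 0.57593037
Element Gf pattern (n=2): 0.0887742 : 0.4183516 : 0.4928742
Convolve the two distributions (both contribute in 2-u steps):
  M: 0.00474163×0.0887742 = 0.000421
  M+2: 0.00474163×0.4183516 + 0.0704471×0.0887742 = 0.008238
  M+4: 0.00474163×0.4928742 + 0.0704471×0.4183516 + 0.3488809×0.0887742 = 0.062780
  M+6: 0.0704471×0.4928742 + 0.3488809×0.4183516 + 0.57593037×0.0887742 = 0.231804
  M+8: 0.3488809×0.4928742 + 0.57593037×0.4183516 = 0.412896
  M+10: 0.57593037×0.4928742 = 0.283861
Scale to base peak (0.412896) = 100: 0.10 : 2.00 : 15.20 : 56.14 : 100.00 : 68.75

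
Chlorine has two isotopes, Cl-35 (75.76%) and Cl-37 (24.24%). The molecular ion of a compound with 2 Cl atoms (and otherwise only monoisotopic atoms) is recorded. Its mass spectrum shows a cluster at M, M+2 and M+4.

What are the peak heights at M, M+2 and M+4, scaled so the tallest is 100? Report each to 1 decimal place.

Each Cl atom is independently Cl-35 (p = 0.7576) or Cl-37 (q = 0.2424); the cluster is the binomial expansion (p + q)^2.
P(M) = 0.7576^2 = 0.573958
P(M+2) = 2 × 0.7576^1 × 0.2424^1 = 0.367284
P(M+4) = 0.2424^2 = 0.058758
The M peak is largest (0.573958); scaling to 100 gives 100.0 : 64.0 : 10.2.

100.0 : 64.0 : 10.2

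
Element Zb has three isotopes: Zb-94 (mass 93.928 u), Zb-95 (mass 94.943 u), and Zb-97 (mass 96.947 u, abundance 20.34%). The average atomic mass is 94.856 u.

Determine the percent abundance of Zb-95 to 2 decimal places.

30.93%

The remaining 79.66% is split between Zb-94 (fraction x) and Zb-95 (fraction 0.7966 − x).
Substituting: 93.928x + 94.943(0.7966 − x) = 75.1369802
(93.928 − 94.943)x = -0.4946136  ⇒  x = 0.48730, y = 0.30930
Zb-94: 48.73%, Zb-95: 30.93%.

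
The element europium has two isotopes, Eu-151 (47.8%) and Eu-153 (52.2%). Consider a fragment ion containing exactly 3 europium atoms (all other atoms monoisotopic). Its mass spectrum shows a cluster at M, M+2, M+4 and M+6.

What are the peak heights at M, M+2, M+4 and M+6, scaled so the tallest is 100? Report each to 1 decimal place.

The 3 Eu atoms are independent, so intensities follow the terms of (0.478 + 0.522)^3.
P(M) = 0.478^3 = 0.109215
P(M+2) = 3 × 0.478^2 × 0.522^1 = 0.357806
P(M+4) = 3 × 0.478^1 × 0.522^2 = 0.390742
P(M+6) = 0.522^3 = 0.142237
The M+4 peak is largest (0.390742); scaling to 100 gives 28.0 : 91.6 : 100.0 : 36.4.

28.0 : 91.6 : 100.0 : 36.4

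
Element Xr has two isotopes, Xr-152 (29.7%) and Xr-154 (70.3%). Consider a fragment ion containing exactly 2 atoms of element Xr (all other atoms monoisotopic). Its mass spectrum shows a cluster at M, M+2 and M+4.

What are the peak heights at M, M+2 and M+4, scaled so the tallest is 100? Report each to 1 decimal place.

The 2 Xr atoms are independent, so intensities follow the terms of (0.297 + 0.703)^2.
P(M) = 0.297^2 = 0.088209
P(M+2) = 2 × 0.297^1 × 0.703^1 = 0.417582
P(M+4) = 0.703^2 = 0.494209
The M+4 peak is largest (0.494209); scaling to 100 gives 17.8 : 84.5 : 100.0.

17.8 : 84.5 : 100.0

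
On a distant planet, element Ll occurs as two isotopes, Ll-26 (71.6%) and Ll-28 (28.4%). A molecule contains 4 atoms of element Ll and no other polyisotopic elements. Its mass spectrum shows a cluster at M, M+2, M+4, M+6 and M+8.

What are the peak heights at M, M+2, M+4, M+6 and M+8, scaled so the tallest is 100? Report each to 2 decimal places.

63.03 : 100.00 : 59.50 : 15.73 : 1.56

The 4 Ll atoms are independent, so intensities follow the terms of (0.716 + 0.284)^4.
P(M) = 0.716^4 = 0.262816
P(M+2) = 4 × 0.716^3 × 0.284^1 = 0.416982
P(M+4) = 6 × 0.716^2 × 0.284^2 = 0.248093
P(M+6) = 4 × 0.716^1 × 0.284^3 = 0.065604
P(M+8) = 0.284^4 = 0.006505
The M+2 peak is largest (0.416982); scaling to 100 gives 63.03 : 100.00 : 59.50 : 15.73 : 1.56.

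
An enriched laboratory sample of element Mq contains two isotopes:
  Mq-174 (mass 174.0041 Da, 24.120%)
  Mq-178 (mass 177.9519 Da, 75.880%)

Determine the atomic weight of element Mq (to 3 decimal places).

177.000 Da

Average mass = Σ (abundance × isotope mass) = 0.24120 × 174.0041 + 0.75880 × 177.9519
= 41.96979 + 135.02990 = 176.99969 Da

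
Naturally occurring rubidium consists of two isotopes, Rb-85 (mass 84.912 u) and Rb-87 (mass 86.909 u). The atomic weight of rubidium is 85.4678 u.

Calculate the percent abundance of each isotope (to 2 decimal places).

Rb-85: 72.17%, Rb-87: 27.83%

Writing the weighted mean with unknown fraction x of Rb-85:
84.912·x + 86.909·(1 − x) = 85.4678
(84.912 − 86.909)·x = 85.4678 − 86.909
x = -1.4412 / -1.997 = 0.72168 → 72.17% Rb-85, 27.83% Rb-87.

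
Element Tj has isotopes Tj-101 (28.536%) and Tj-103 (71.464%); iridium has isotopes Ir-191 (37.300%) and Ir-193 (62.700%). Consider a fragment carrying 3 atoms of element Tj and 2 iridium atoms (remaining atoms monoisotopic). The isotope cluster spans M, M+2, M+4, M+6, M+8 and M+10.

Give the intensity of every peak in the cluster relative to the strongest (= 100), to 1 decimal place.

0.9 : 10.3 : 44.3 : 94.5 : 100.0 : 41.9

Element Tj pattern (n=3): 0.02323696 : 0.17458011 : 0.4372089 : 0.36497403
Iridium pattern (n=2): 0.139129 : 0.467742 : 0.393129
Convolve the two distributions (both contribute in 2-u steps):
  M: 0.02323696×0.139129 = 0.003233
  M+2: 0.02323696×0.467742 + 0.17458011×0.139129 = 0.035158
  M+4: 0.02323696×0.393129 + 0.17458011×0.467742 + 0.4372089×0.139129 = 0.151622
  M+6: 0.17458011×0.393129 + 0.4372089×0.467742 + 0.36497403×0.139129 = 0.323912
  M+8: 0.4372089×0.393129 + 0.36497403×0.467742 = 0.342593
  M+10: 0.36497403×0.393129 = 0.143482
Scale to base peak (0.342593) = 100: 0.9 : 10.3 : 44.3 : 94.5 : 100.0 : 41.9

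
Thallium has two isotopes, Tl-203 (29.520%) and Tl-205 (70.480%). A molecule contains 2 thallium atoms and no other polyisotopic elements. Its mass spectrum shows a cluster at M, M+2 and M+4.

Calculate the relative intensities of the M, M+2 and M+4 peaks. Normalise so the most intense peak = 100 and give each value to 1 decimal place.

17.5 : 83.8 : 100.0

Each Tl atom is independently Tl-203 (p = 0.29520) or Tl-205 (q = 0.70480); the cluster is the binomial expansion (p + q)^2.
P(M) = 0.29520^2 = 0.087143
P(M+2) = 2 × 0.29520^1 × 0.70480^1 = 0.416114
P(M+4) = 0.70480^2 = 0.496743
The M+4 peak is largest (0.496743); scaling to 100 gives 17.5 : 83.8 : 100.0.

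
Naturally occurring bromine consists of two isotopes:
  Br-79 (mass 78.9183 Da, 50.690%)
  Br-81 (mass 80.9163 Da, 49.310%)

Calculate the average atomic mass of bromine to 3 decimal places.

Ar = Σ fᵢ·mᵢ = 0.50690 × 78.9183 + 0.49310 × 80.9163
= 40.00369 + 39.89983 = 79.90352 Da

79.904 Da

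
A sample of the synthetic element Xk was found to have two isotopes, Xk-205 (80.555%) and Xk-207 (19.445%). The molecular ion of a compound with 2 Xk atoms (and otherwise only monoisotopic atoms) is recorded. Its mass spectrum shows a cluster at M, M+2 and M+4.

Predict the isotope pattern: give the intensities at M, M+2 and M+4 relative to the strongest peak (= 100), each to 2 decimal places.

100.00 : 48.28 : 5.83

The 2 Xk atoms are independent, so intensities follow the terms of (0.80555 + 0.19445)^2.
P(M) = 0.80555^2 = 0.648911
P(M+2) = 2 × 0.80555^1 × 0.19445^1 = 0.313278
P(M+4) = 0.19445^2 = 0.037811
The M peak is largest (0.648911); scaling to 100 gives 100.00 : 48.28 : 5.83.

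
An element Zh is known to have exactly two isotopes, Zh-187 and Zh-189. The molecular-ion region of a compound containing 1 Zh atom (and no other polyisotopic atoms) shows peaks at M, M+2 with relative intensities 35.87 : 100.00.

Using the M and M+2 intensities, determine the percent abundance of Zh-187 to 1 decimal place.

Write p for the Zh-187 fraction. I(M+2)/I(M) = [C(1,1)·p^0·(1−p)] / p^1 = 1·(1−p)/p = 100.00/35.87 = 2.7878
(1−p)/p = 2.7878/1 = 2.7878  ⇒  p = 1/(1 + 2.7878) = 0.2640
Zh-187: 26.4%, Zh-189: 73.6%.

26.4%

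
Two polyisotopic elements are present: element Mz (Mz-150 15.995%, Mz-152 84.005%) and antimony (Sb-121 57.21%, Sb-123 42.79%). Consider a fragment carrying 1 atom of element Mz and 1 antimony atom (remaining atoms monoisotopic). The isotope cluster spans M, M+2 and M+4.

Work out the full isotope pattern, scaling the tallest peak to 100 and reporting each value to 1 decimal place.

Element Mz pattern (n=1): 0.15995 : 0.84005
Antimony pattern (n=1): 0.5721 : 0.4279
Convolve the two distributions (both contribute in 2-u steps):
  M: 0.15995×0.5721 = 0.091507
  M+2: 0.15995×0.4279 + 0.84005×0.5721 = 0.549035
  M+4: 0.84005×0.4279 = 0.359457
Scale to base peak (0.549035) = 100: 16.7 : 100.0 : 65.5

16.7 : 100.0 : 65.5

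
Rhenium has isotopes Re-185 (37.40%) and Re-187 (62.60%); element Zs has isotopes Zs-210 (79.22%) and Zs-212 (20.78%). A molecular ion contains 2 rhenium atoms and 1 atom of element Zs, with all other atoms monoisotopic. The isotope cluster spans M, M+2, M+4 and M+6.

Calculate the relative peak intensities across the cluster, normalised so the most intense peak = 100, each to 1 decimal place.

27.2 : 98.1 : 100.0 : 20.0

Rhenium pattern (n=2): 0.139876 : 0.468248 : 0.391876
Element Zs pattern (n=1): 0.7922 : 0.2078
Convolve the two distributions (both contribute in 2-u steps):
  M: 0.139876×0.7922 = 0.110810
  M+2: 0.139876×0.2078 + 0.468248×0.7922 = 0.400012
  M+4: 0.468248×0.2078 + 0.391876×0.7922 = 0.407746
  M+6: 0.391876×0.2078 = 0.081432
Scale to base peak (0.407746) = 100: 27.2 : 98.1 : 100.0 : 20.0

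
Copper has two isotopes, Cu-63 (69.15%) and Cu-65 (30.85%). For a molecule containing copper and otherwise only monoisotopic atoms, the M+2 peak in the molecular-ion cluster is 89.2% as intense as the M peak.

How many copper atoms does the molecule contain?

For n independent Cu atoms, I(M+2)/I(M) = n · (abundance Cu-65) / (abundance Cu-63) = n · 0.3085/0.6915.
n = 0.892 × 0.6915/0.3085 = 2.00 ≈ 2

2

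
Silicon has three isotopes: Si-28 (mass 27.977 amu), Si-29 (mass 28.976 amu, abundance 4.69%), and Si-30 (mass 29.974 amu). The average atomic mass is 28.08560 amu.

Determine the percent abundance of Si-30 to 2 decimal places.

3.09%

Let x and y be the fractions of Si-28 and Si-30. Then x + y = 1 − 0.0469 = 0.9531 and 27.977x + 29.974y = 28.08560 − 0.0469×28.976 = 26.7266256.
Substituting: 27.977x + 29.974(0.9531 − x) = 26.7266256
(27.977 − 29.974)x = -1.8415938  ⇒  x = 0.92218, y = 0.03092
Si-28: 92.22%, Si-30: 3.09%.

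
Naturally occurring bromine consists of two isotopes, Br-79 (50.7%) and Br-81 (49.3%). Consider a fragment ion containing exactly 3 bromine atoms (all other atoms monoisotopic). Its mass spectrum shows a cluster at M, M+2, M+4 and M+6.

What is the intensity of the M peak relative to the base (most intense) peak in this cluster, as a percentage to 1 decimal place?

(0.507 + 0.493)^3 gives M 0.1303, M+2 0.3802, M+4 0.3697, M+6 0.1198; the largest is M+2.
P(M+2) = C(3,1) × 0.507^2 × 0.493^1 = 3 × 0.257049 × 0.4930 = 0.380175 (base)
P(M) = C(3,0) × 0.507^3 × 0.493^0 = 1 × 0.13032384 × 1.0000 = 0.130324
Relative intensity = 0.130324 / 0.380175 × 100 = 34.3

34.3%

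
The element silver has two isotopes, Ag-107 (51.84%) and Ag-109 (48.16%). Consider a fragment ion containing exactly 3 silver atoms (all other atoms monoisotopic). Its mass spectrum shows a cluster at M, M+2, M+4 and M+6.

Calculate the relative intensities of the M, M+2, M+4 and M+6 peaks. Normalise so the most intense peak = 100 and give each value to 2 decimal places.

Expanding (0.5184 + 0.4816)^3:
P(M) = 0.5184^3 = 0.139314
P(M+2) = 3 × 0.5184^2 × 0.4816^1 = 0.388273
P(M+4) = 3 × 0.5184^1 × 0.4816^2 = 0.360711
P(M+6) = 0.4816^3 = 0.111702
The M+2 peak is largest (0.388273); scaling to 100 gives 35.88 : 100.00 : 92.90 : 28.77.

35.88 : 100.00 : 92.90 : 28.77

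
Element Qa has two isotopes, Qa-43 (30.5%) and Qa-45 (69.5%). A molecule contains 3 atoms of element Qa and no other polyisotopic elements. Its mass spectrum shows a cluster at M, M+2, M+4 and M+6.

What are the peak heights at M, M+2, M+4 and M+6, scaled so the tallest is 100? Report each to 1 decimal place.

6.4 : 43.9 : 100.0 : 76.0

Expanding (0.305 + 0.695)^3:
P(M) = 0.305^3 = 0.028373
P(M+2) = 3 × 0.305^2 × 0.695^1 = 0.193957
P(M+4) = 3 × 0.305^1 × 0.695^2 = 0.441968
P(M+6) = 0.695^3 = 0.335702
The M+4 peak is largest (0.441968); scaling to 100 gives 6.4 : 43.9 : 100.0 : 76.0.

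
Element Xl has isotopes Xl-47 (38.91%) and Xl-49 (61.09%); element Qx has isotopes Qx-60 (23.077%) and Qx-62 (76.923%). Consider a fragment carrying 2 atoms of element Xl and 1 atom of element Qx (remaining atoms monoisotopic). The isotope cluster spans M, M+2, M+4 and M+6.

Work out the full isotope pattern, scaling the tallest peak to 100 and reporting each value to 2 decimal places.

Element Xl pattern (n=2): 0.15139881 : 0.47540238 : 0.37319881
Element Qx pattern (n=1): 0.23077 : 0.76923
Convolve the two distributions (both contribute in 2-u steps):
  M: 0.15139881×0.23077 = 0.034938
  M+2: 0.15139881×0.76923 + 0.47540238×0.23077 = 0.226169
  M+4: 0.47540238×0.76923 + 0.37319881×0.23077 = 0.451817
  M+6: 0.37319881×0.76923 = 0.287076
Scale to base peak (0.451817) = 100: 7.73 : 50.06 : 100.00 : 63.54

7.73 : 50.06 : 100.00 : 63.54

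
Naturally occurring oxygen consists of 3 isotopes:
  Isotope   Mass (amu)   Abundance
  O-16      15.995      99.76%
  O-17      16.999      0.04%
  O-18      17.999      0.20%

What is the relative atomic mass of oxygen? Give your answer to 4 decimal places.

Weight each isotope mass by its fractional abundance: 0.9976 × 15.995 + 0.0004 × 16.999 + 0.0020 × 17.999
= 15.95661 + 0.00680 + 0.03600 = 15.99941 amu

15.9994 amu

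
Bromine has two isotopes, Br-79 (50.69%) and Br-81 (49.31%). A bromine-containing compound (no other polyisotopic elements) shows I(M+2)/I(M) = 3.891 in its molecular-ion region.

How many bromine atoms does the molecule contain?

4

For n independent Br atoms, I(M+2)/I(M) = n · (abundance Br-81) / (abundance Br-79) = n · 0.4931/0.5069.
n = 3.891 × 0.5069/0.4931 = 4.00 ≈ 4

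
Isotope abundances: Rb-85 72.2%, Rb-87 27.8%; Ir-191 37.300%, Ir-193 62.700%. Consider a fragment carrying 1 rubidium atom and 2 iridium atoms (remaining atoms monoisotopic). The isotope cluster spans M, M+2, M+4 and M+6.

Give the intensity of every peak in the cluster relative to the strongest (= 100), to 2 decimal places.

24.27 : 90.94 : 100.00 : 26.41

Rubidium pattern (n=1): 0.7220 : 0.2780
Iridium pattern (n=2): 0.139129 : 0.467742 : 0.393129
Convolve the two distributions (both contribute in 2-u steps):
  M: 0.7220×0.139129 = 0.100451
  M+2: 0.7220×0.467742 + 0.2780×0.139129 = 0.376388
  M+4: 0.7220×0.393129 + 0.2780×0.467742 = 0.413871
  M+6: 0.2780×0.393129 = 0.109290
Scale to base peak (0.413871) = 100: 24.27 : 90.94 : 100.00 : 26.41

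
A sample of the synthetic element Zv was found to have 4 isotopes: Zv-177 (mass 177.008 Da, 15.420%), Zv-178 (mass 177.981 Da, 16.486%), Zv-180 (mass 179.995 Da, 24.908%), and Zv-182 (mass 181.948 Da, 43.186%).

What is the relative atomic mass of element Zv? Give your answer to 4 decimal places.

180.0458 Da

Weight each isotope mass by its fractional abundance: 0.15420 × 177.008 + 0.16486 × 177.981 + 0.24908 × 179.995 + 0.43186 × 181.948
= 27.29463 + 29.34195 + 44.83315 + 78.57606 = 180.04579 Da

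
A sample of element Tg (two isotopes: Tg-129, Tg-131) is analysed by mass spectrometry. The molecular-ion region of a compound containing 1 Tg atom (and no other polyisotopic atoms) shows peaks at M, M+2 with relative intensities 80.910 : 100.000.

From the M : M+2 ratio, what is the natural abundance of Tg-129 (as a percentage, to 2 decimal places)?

44.72%

Let p = fractional abundance of Tg-129. I(M+2)/I(M) = [C(1,1)·p^0·(1−p)] / p^1 = 1·(1−p)/p = 100.000/80.910 = 1.2359
(1−p)/p = 1.2359/1 = 1.2359  ⇒  p = 1/(1 + 1.2359) = 0.4472
Tg-129: 44.72%, Tg-131: 55.28%.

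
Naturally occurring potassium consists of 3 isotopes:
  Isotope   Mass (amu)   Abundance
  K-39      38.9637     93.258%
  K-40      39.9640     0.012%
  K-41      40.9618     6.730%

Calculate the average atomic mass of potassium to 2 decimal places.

39.10 amu

Ar = Σ fᵢ·mᵢ = 0.93258 × 38.9637 + 0.00012 × 39.9640 + 0.06730 × 40.9618
= 36.33677 + 0.00480 + 2.75673 = 39.09830 amu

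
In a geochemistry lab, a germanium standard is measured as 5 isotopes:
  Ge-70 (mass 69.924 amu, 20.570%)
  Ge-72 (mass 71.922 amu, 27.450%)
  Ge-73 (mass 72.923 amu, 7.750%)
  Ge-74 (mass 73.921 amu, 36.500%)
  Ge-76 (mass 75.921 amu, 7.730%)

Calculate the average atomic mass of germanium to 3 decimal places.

72.627 amu

Ar = Σ fᵢ·mᵢ = 0.20570 × 69.924 + 0.27450 × 71.922 + 0.07750 × 72.923 + 0.36500 × 73.921 + 0.07730 × 75.921
= 14.3834 + 19.7426 + 5.6515 + 26.9812 + 5.8687 = 72.6274 amu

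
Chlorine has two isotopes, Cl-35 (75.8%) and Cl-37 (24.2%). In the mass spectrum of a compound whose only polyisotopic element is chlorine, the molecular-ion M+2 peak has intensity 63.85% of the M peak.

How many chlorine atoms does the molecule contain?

2

For n independent Cl atoms, I(M+2)/I(M) = n · (abundance Cl-37) / (abundance Cl-35) = n · 0.242/0.758.
n = 0.6385 × 0.758/0.242 = 2.00 ≈ 2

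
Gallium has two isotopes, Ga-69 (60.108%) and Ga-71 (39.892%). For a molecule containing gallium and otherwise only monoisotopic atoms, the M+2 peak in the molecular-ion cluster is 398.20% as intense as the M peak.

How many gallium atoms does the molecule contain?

The M+2/M ratio from n Ga atoms is n · q/p = n · 0.39892/0.60108.
n = 3.9820 × 0.60108/0.39892 = 6.00 ≈ 6

6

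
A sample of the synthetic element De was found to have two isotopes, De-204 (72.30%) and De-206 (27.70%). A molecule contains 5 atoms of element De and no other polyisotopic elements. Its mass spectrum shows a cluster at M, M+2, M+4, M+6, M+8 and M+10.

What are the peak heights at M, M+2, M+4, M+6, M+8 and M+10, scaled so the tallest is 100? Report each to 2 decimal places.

52.20 : 100.00 : 76.63 : 29.36 : 5.62 : 0.43

The 5 De atoms are independent, so intensities follow the terms of (0.7230 + 0.2770)^5.
P(M) = 0.7230^5 = 0.197557
P(M+2) = 5 × 0.7230^4 × 0.2770^1 = 0.378445
P(M+4) = 10 × 0.7230^3 × 0.2770^2 = 0.289984
P(M+6) = 10 × 0.7230^2 × 0.2770^3 = 0.111100
P(M+8) = 5 × 0.7230^1 × 0.2770^4 = 0.021283
P(M+10) = 0.2770^5 = 0.001631
The M+2 peak is largest (0.378445); scaling to 100 gives 52.20 : 100.00 : 76.63 : 29.36 : 5.62 : 0.43.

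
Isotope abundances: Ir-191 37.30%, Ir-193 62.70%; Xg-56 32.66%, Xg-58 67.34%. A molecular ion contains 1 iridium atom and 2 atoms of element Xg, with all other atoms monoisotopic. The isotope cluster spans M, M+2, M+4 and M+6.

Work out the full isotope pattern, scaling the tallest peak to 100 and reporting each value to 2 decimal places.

8.94 : 51.91 : 100.00 : 63.90

Iridium pattern (n=1): 0.3730 : 0.6270
Element Xg pattern (n=2): 0.10666756 : 0.43986488 : 0.45346756
Convolve the two distributions (both contribute in 2-u steps):
  M: 0.3730×0.10666756 = 0.039787
  M+2: 0.3730×0.43986488 + 0.6270×0.10666756 = 0.230950
  M+4: 0.3730×0.45346756 + 0.6270×0.43986488 = 0.444939
  M+6: 0.6270×0.45346756 = 0.284324
Scale to base peak (0.444939) = 100: 8.94 : 51.91 : 100.00 : 63.90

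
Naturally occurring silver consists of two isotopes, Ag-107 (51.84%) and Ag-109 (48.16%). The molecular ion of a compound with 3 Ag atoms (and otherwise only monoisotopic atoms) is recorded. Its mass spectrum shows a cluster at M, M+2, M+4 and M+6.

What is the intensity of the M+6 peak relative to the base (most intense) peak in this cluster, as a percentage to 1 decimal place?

28.8%

(0.5184 + 0.4816)^3 gives M 0.1393, M+2 0.3883, M+4 0.3607, M+6 0.1117; the largest is M+2.
P(M+2) = C(3,1) × 0.5184^2 × 0.4816^1 = 3 × 0.26873856 × 0.4816 = 0.388273 (base)
P(M+6) = C(3,3) × 0.5184^0 × 0.4816^3 = 1 × 1.0000 × 0.11170161 = 0.111702
Relative intensity = 0.111702 / 0.388273 × 100 = 28.8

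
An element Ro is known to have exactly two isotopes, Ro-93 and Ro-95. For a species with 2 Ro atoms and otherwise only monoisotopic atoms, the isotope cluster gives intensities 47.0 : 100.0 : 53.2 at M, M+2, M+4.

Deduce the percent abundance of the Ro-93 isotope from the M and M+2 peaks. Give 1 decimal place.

Let p = fractional abundance of Ro-93. I(M+2)/I(M) = [C(2,1)·p^1·(1−p)] / p^2 = 2·(1−p)/p = 100.0/47.0 = 2.1277
(1−p)/p = 2.1277/2 = 1.0638  ⇒  p = 1/(1 + 1.0638) = 0.4845
Ro-93: 48.5%, Ro-95: 51.5%.

48.5%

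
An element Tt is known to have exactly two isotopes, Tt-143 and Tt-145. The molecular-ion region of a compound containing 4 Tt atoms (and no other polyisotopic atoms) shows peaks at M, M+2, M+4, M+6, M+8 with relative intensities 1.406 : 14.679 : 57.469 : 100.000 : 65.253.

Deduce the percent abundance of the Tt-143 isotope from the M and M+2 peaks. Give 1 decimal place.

27.7%

Write p for the Tt-143 fraction. I(M+2)/I(M) = [C(4,1)·p^3·(1−p)] / p^4 = 4·(1−p)/p = 14.679/1.406 = 10.4403
(1−p)/p = 10.4403/4 = 2.6101  ⇒  p = 1/(1 + 2.6101) = 0.2770
Tt-143: 27.7%, Tt-145: 72.3%.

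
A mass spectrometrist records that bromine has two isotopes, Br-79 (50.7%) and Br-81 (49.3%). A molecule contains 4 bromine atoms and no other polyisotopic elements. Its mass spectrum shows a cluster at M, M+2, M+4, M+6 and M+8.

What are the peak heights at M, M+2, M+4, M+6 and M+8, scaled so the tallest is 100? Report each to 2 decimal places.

17.63 : 68.56 : 100.00 : 64.83 : 15.76

Expanding (0.507 + 0.493)^4:
P(M) = 0.507^4 = 0.066074
P(M+2) = 4 × 0.507^3 × 0.493^1 = 0.256999
P(M+4) = 6 × 0.507^2 × 0.493^2 = 0.374853
P(M+6) = 4 × 0.507^1 × 0.493^3 = 0.243001
P(M+8) = 0.493^4 = 0.059073
The M+4 peak is largest (0.374853); scaling to 100 gives 17.63 : 68.56 : 100.00 : 64.83 : 15.76.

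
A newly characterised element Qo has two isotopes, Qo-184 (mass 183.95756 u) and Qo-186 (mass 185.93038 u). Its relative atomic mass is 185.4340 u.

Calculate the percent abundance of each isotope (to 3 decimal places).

Writing the weighted mean with unknown fraction x of Qo-184:
183.95756·x + 185.93038·(1 − x) = 185.4340
(183.95756 − 185.93038)·x = 185.4340 − 185.93038
x = -0.49638 / -1.97282 = 0.25161 → 25.161% Qo-184, 74.839% Qo-186.

Qo-184: 25.161%, Qo-186: 74.839%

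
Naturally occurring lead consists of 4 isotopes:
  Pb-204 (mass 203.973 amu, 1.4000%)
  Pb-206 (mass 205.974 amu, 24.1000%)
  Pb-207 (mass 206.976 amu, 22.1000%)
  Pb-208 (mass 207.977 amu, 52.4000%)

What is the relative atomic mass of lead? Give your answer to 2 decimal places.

207.22 amu

Average mass = Σ (abundance × isotope mass) = 0.014000 × 203.973 + 0.241000 × 205.974 + 0.221000 × 206.976 + 0.524000 × 207.977
= 2.8556 + 49.6397 + 45.7417 + 108.9799 = 207.2169 amu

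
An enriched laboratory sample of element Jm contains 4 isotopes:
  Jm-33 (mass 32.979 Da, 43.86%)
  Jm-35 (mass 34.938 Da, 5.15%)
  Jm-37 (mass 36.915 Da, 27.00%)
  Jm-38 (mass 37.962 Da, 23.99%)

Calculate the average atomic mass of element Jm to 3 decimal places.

Weight each isotope mass by its fractional abundance: 0.4386 × 32.979 + 0.0515 × 34.938 + 0.2700 × 36.915 + 0.2399 × 37.962
= 14.4646 + 1.7993 + 9.9671 + 9.1071 = 35.3381 Da

35.338 Da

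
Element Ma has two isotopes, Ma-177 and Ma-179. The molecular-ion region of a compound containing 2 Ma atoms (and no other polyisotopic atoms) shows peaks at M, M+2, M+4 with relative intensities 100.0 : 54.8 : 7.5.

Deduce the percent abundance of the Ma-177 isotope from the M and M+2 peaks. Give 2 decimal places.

Let p = fractional abundance of Ma-177. I(M+2)/I(M) = [C(2,1)·p^1·(1−p)] / p^2 = 2·(1−p)/p = 54.8/100.0 = 0.5480
(1−p)/p = 0.5480/2 = 0.2740  ⇒  p = 1/(1 + 0.2740) = 0.7849
Ma-177: 78.49%, Ma-179: 21.51%.

78.49%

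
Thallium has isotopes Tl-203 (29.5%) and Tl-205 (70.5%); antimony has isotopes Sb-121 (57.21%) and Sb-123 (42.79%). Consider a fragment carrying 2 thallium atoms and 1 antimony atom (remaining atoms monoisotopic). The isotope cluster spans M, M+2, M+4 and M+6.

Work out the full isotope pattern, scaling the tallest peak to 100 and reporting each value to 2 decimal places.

10.77 : 59.52 : 100.00 : 46.00

Thallium pattern (n=2): 0.087025 : 0.41595 : 0.497025
Antimony pattern (n=1): 0.5721 : 0.4279
Convolve the two distributions (both contribute in 2-u steps):
  M: 0.087025×0.5721 = 0.049787
  M+2: 0.087025×0.4279 + 0.41595×0.5721 = 0.275203
  M+4: 0.41595×0.4279 + 0.497025×0.5721 = 0.462333
  M+6: 0.497025×0.4279 = 0.212677
Scale to base peak (0.462333) = 100: 10.77 : 59.52 : 100.00 : 46.00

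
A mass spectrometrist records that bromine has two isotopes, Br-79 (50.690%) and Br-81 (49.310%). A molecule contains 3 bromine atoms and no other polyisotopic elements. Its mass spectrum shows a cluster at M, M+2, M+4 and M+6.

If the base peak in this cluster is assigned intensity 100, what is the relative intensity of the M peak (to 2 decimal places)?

34.27

(0.50690 + 0.49310)^3 gives M 0.1302, M+2 0.3801, M+4 0.3698, M+6 0.1199; the largest is M+2.
P(M+2) = C(3,1) × 0.50690^2 × 0.49310^1 = 3 × 0.25694761 × 0.4931 = 0.380103 (base)
P(M) = C(3,0) × 0.50690^3 × 0.49310^0 = 1 × 0.13024674 × 1.0000 = 0.130247
Relative intensity = 0.130247 / 0.380103 × 100 = 34.27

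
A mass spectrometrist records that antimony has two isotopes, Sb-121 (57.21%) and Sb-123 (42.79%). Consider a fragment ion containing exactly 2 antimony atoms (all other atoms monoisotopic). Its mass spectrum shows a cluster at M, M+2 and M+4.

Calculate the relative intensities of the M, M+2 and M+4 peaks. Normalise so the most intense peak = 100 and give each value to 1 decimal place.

Each Sb atom is independently Sb-121 (p = 0.5721) or Sb-123 (q = 0.4279); the cluster is the binomial expansion (p + q)^2.
P(M) = 0.5721^2 = 0.327298
P(M+2) = 2 × 0.5721^1 × 0.4279^1 = 0.489603
P(M+4) = 0.4279^2 = 0.183098
The M+2 peak is largest (0.489603); scaling to 100 gives 66.8 : 100.0 : 37.4.

66.8 : 100.0 : 37.4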